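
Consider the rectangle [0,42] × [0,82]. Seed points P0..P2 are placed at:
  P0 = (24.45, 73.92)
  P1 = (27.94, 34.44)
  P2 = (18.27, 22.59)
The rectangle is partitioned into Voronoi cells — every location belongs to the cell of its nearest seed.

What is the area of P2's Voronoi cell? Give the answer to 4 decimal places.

1. box [0,42]×[0,82]: [(0, 0) (42, 0) (42, 82) (0, 82)]
2. ⊥bis P2·P0 via (21.36,48.255): [(0, 50.8267) (0, 0) (42, 0) (42, 45.77)]  |A|=2028.5304
3. ⊥bis P2·P1 via (23.105,28.515): [(0, 47.3695) (0, 0) (42, 0) (42, 13.096)]  |A|=1269.7755
4. canonical 4-gon: [(0, 47.3695) (0, 0) (42, 0) (42, 13.096)]
5. shoelace: 1269.7755

Area of P2's cell: 1269.7755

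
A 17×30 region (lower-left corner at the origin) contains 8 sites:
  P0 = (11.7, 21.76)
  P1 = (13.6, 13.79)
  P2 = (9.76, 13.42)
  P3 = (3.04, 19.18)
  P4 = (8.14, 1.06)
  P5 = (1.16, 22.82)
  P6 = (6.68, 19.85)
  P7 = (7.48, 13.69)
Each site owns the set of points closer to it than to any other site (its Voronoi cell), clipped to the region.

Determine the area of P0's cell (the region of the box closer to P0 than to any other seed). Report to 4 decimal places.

1. box [0,17]×[0,30]: [(0, 0) (17, 0) (17, 30) (0, 30)]
2. ⊥bis P0·P1 via (12.65,17.775): [(0, 14.7593) (17, 18.812) (17, 30) (0, 30)]  |A|=224.6437
3. ⊥bis P0·P2 via (10.73,17.59): [(0, 20.0859) (11.309, 17.4553) (17, 18.812) (17, 30) (0, 30)]  |A|=194.5242
4. ⊥bis P0·P3 via (7.37,20.47): [(8.0417, 18.2153) (11.309, 17.4553) (17, 18.812) (17, 30) (4.5308, 30)]  |A|=127.9642
5. ⊥bis P0·P4 via (9.92,11.41): [(8.0417, 18.2153) (11.309, 17.4553) (17, 18.812) (17, 30) (4.5308, 30)]  |A|=127.9642
6. ⊥bis P0·P5 via (6.43,22.29): [(6.5304, 23.2882) (8.0417, 18.2153) (11.309, 17.4553) (17, 18.812) (17, 30) (7.2054, 30)]  |A|=118.9886
7. ⊥bis P0·P6 via (9.19,20.805): [(6.8889, 26.8529) (10.3825, 17.6708) (11.309, 17.4553) (17, 18.812) (17, 30) (7.2054, 30)]  |A|=105.5901
8. ⊥bis P0·P7 via (9.59,17.725): [(6.8889, 26.8529) (10.3825, 17.6708) (11.309, 17.4553) (17, 18.812) (17, 30) (7.2054, 30)]  |A|=105.5901
9. canonical 6-gon: [(6.8889, 26.8529) (10.3825, 17.6708) (11.309, 17.4553) (17, 18.812) (17, 30) (7.2054, 30)]
10. shoelace: 105.5901

Area of P0's cell: 105.5901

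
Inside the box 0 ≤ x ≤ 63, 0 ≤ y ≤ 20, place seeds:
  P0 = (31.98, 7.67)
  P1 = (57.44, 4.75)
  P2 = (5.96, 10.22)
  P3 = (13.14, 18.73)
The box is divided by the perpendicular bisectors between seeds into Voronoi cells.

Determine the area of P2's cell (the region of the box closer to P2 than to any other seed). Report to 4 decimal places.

Area of P2's cell: 268.1743

1. box [0,63]×[0,20]: [(0, 0) (63, 0) (63, 20) (0, 20)]
2. ⊥bis P2·P0 via (18.97,8.945): [(0, 0) (18.0934, 0) (20.0534, 20) (0, 20)]  |A|=381.4678
3. ⊥bis P2·P1 via (31.7,7.485): [(0, 0) (18.0934, 0) (20.0534, 20) (0, 20)]  |A|=381.4678
4. ⊥bis P2·P3 via (9.55,14.475): [(0, 0) (18.0934, 0) (18.7511, 6.7119) (3.0016, 20) (0, 20)]  |A|=268.1743
5. canonical 5-gon: [(0, 0) (18.0934, 0) (18.7511, 6.7119) (3.0016, 20) (0, 20)]
6. shoelace: 268.1743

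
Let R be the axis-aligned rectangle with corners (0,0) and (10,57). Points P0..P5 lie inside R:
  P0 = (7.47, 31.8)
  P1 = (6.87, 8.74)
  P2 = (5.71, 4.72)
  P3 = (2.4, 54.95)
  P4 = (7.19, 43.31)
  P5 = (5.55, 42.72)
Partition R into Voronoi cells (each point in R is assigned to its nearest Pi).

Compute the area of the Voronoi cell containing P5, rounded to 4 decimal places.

Area of P5's cell: 74.9909

1. box [0,10]×[0,57]: [(0, 0) (10, 0) (10, 57) (0, 57)]
2. ⊥bis P5·P0 via (6.51,37.26): [(0, 36.1154) (10, 37.8736) (10, 57) (0, 57)]  |A|=200.0549
3. ⊥bis P5·P1 via (6.21,25.73): [(0, 36.1154) (10, 37.8736) (10, 57) (0, 57)]  |A|=200.0549
4. ⊥bis P5·P2 via (5.63,23.72): [(0, 36.1154) (10, 37.8736) (10, 57) (0, 57)]  |A|=200.0549
5. ⊥bis P5·P3 via (3.975,48.835): [(0, 47.8112) (0, 36.1154) (10, 37.8736) (10, 50.3868)]  |A|=121.045
6. ⊥bis P5·P4 via (6.37,43.015): [(4.2507, 48.906) (0, 47.8112) (0, 36.1154) (8.3256, 37.5792)]  |A|=74.9909
7. canonical 4-gon: [(4.2507, 48.906) (0, 47.8112) (0, 36.1154) (8.3256, 37.5792)]
8. shoelace: 74.9909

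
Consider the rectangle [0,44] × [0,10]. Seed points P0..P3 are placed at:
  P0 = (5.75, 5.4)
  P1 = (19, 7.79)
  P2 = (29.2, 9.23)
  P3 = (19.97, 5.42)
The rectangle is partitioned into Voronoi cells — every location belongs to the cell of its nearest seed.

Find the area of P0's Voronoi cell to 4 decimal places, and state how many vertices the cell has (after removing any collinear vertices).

Area of P0's cell: 125.2699 (5 vertices)

1. box [0,44]×[0,10]: [(0, 0) (44, 0) (44, 10) (0, 10)]
2. ⊥bis P0·P1 via (12.375,6.595): [(0, 0) (13.5646, 0) (11.7608, 10) (0, 10)]  |A|=126.627
3. ⊥bis P0·P2 via (17.475,7.315): [(0, 0) (13.5646, 0) (11.7608, 10) (0, 10)]  |A|=126.627
4. ⊥bis P0·P3 via (12.86,5.41): [(0, 0) (12.8676, 0) (12.8621, 3.8944) (11.7608, 10) (0, 10)]  |A|=125.2699
5. canonical 5-gon: [(0, 0) (12.8676, 0) (12.8621, 3.8944) (11.7608, 10) (0, 10)]
6. shoelace: 125.2699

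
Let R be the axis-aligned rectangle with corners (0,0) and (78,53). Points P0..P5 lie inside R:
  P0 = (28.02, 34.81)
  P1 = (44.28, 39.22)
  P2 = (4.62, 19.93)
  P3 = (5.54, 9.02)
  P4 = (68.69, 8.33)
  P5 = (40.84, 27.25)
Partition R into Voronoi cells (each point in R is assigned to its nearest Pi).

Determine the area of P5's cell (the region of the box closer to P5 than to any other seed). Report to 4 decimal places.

1. box [0,78]×[0,53]: [(0, 0) (78, 0) (78, 53) (0, 53)]
2. ⊥bis P5·P0 via (34.43,31.03): [(16.1315, 0) (78, 0) (78, 53) (47.3858, 53)]  |A|=2450.7919
3. ⊥bis P5·P1 via (42.56,33.235): [(36.72, 34.9133) (16.1315, 0) (78, 0) (78, 23.0501)]  |A|=1555.7709
4. ⊥bis P5·P2 via (22.73,23.59): [(36.72, 34.9133) (24.5965, 14.3546) (27.4975, 0) (78, 0) (78, 23.0501)]  |A|=1474.1937
5. ⊥bis P5·P3 via (23.19,18.135): [(36.72, 34.9133) (24.8875, 14.8481) (32.5555, 0) (78, 0) (78, 23.0501)]  |A|=1433.8387
6. ⊥bis P5·P4 via (54.765,17.79): [(61.5501, 27.7775) (36.72, 34.9133) (24.8875, 14.8481) (32.5555, 0) (42.6793, 0)]  |A|=753.6916
7. canonical 5-gon: [(61.5501, 27.7775) (36.72, 34.9133) (24.8875, 14.8481) (32.5555, 0) (42.6793, 0)]
8. shoelace: 753.6916

Area of P5's cell: 753.6916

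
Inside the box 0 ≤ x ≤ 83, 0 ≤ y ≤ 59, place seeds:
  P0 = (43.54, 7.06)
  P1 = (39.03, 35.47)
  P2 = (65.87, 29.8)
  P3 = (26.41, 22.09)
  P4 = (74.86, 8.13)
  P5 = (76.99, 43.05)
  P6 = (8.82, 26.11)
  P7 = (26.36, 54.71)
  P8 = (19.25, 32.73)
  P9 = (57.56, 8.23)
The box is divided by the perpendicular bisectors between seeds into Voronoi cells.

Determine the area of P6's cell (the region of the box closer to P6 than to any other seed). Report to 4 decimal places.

Area of P6's cell: 596.8933

1. box [0,83]×[0,59]: [(0, 0) (83, 0) (83, 59) (0, 59)]
2. ⊥bis P6·P0 via (26.18,16.585): [(0, 0) (17.0802, 0) (49.4521, 59) (0, 59)]  |A|=1962.7022
3. ⊥bis P6·P1 via (23.925,30.79): [(0, 0) (17.0802, 0) (27.5516, 19.0849) (15.1847, 59) (0, 59)]  |A|=1278.8084
4. ⊥bis P6·P2 via (37.345,27.955): [(0, 0) (17.0802, 0) (27.5516, 19.0849) (15.1847, 59) (0, 59)]  |A|=1278.8084
5. ⊥bis P6·P3 via (17.615,24.1): [(0, 0) (12.1072, 0) (21.1735, 39.6706) (15.1847, 59) (0, 59)]  |A|=1011.5235
6. ⊥bis P6·P4 via (41.84,17.12): [(0, 0) (12.1072, 0) (21.1735, 39.6706) (15.1847, 59) (0, 59)]  |A|=1011.5235
7. ⊥bis P6·P5 via (42.905,34.58): [(0, 0) (12.1072, 0) (21.1735, 39.6706) (15.1847, 59) (0, 59)]  |A|=1011.5235
8. ⊥bis P6·P7 via (17.59,40.41): [(0, 51.1977) (0, 0) (12.1072, 0) (20.8812, 38.3916)]  |A|=766.9417
9. ⊥bis P6·P8 via (14.035,29.42): [(0.348, 50.9843) (0, 51.1977) (0, 0) (12.1072, 0) (17.5612, 23.8644)]  |A|=596.8933
10. ⊥bis P6·P9 via (33.19,17.17): [(0.348, 50.9843) (0, 51.1977) (0, 0) (12.1072, 0) (17.5612, 23.8644)]  |A|=596.8933
11. canonical 5-gon: [(0.348, 50.9843) (0, 51.1977) (0, 0) (12.1072, 0) (17.5612, 23.8644)]
12. shoelace: 596.8933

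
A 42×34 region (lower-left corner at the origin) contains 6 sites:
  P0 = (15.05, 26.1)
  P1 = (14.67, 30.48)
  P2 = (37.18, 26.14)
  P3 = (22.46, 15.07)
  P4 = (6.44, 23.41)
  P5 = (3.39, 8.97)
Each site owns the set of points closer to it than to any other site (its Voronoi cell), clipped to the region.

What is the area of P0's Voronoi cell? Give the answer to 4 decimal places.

1. box [0,42]×[0,34]: [(0, 0) (42, 0) (42, 34) (0, 34)]
2. ⊥bis P0·P1 via (14.86,28.29): [(0, 27.0008) (0, 0) (42, 0) (42, 30.6446)]  |A|=1210.5532
3. ⊥bis P0·P2 via (26.115,26.12): [(26.1093, 29.266) (0, 27.0008) (0, 0) (26.1622, 0)]  |A|=735.3171
4. ⊥bis P0·P3 via (18.755,20.585): [(26.1161, 25.5302) (26.1093, 29.266) (0, 27.0008) (0, 7.9853)]  |A|=297.0814
5. ⊥bis P0·P4 via (10.745,24.755): [(13.2114, 16.8608) (26.1161, 25.5302) (26.1093, 29.266) (9.7783, 27.8491)]  |A|=116.2912
6. ⊥bis P0·P5 via (9.22,17.535): [(13.2114, 16.8608) (26.1161, 25.5302) (26.1093, 29.266) (9.7783, 27.8491)]  |A|=116.2912
7. canonical 4-gon: [(13.2114, 16.8608) (26.1161, 25.5302) (26.1093, 29.266) (9.7783, 27.8491)]
8. shoelace: 116.2912

Area of P0's cell: 116.2912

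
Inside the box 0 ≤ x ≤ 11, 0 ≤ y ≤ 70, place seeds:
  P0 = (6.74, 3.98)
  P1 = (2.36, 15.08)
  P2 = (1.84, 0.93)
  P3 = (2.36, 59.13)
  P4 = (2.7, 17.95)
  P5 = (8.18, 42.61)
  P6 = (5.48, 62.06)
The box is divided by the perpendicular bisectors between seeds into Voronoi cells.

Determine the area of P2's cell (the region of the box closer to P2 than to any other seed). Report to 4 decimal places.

Area of P2's cell: 26.6817

1. box [0,11]×[0,70]: [(0, 0) (11, 0) (11, 70) (0, 70)]
2. ⊥bis P2·P0 via (4.29,2.455): [(0, 9.3471) (0, 0) (5.8181, 0)]  |A|=27.1913
3. ⊥bis P2·P1 via (2.1,8.005): [(0.8058, 8.0526) (0, 8.0822) (0, 0) (5.8181, 0)]  |A|=26.6817
4. ⊥bis P2·P3 via (2.1,30.03): [(0.8058, 8.0526) (0, 8.0822) (0, 0) (5.8181, 0)]  |A|=26.6817
5. ⊥bis P2·P4 via (2.27,9.44): [(0.8058, 8.0526) (0, 8.0822) (0, 0) (5.8181, 0)]  |A|=26.6817
6. ⊥bis P2·P5 via (5.01,21.77): [(0.8058, 8.0526) (0, 8.0822) (0, 0) (5.8181, 0)]  |A|=26.6817
7. ⊥bis P2·P6 via (3.66,31.495): [(0.8058, 8.0526) (0, 8.0822) (0, 0) (5.8181, 0)]  |A|=26.6817
8. canonical 4-gon: [(0.8058, 8.0526) (0, 8.0822) (0, 0) (5.8181, 0)]
9. shoelace: 26.6817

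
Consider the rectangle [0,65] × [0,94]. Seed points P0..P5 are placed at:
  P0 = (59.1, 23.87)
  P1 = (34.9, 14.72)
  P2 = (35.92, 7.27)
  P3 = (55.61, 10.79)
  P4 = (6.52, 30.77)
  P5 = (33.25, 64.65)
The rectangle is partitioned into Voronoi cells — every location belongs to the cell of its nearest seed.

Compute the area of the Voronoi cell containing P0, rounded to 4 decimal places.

Area of P0's cell: 689.2709

1. box [0,65]×[0,94]: [(0, 0) (65, 0) (65, 94) (0, 94)]
2. ⊥bis P0·P1 via (47,19.295): [(54.2954, 0) (65, 0) (65, 94) (18.7541, 94)]  |A|=2676.6723
3. ⊥bis P0·P2 via (47.51,15.57): [(49.4133, 12.9122) (58.6602, 0) (65, 0) (65, 94) (18.7541, 94)]  |A|=2648.4927
4. ⊥bis P0·P3 via (57.355,17.33): [(46.6645, 20.1824) (65, 15.2902) (65, 94) (18.7541, 94)]  |A|=2428.4733
5. ⊥bis P0·P4 via (32.81,27.32): [(35.6843, 49.2229) (46.6645, 20.1824) (65, 15.2902) (65, 94) (41.5603, 94)]  |A|=1917.8751
6. ⊥bis P0·P5 via (46.175,44.26): [(39.2262, 39.8552) (46.6645, 20.1824) (65, 15.2902) (65, 56.193)]  |A|=689.2709
7. canonical 4-gon: [(39.2262, 39.8552) (46.6645, 20.1824) (65, 15.2902) (65, 56.193)]
8. shoelace: 689.2709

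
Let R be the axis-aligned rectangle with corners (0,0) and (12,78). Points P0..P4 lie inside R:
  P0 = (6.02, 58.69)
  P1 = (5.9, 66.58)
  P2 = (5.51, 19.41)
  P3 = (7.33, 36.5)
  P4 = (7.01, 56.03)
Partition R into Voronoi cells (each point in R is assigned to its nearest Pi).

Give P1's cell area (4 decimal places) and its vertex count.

Area of P1's cell: 184.3727 (4 vertices)

1. box [0,12]×[0,78]: [(0, 0) (12, 0) (12, 78) (0, 78)]
2. ⊥bis P1·P0 via (5.96,62.635): [(0, 62.5444) (12, 62.7269) (12, 78) (0, 78)]  |A|=184.3727
3. ⊥bis P1·P2 via (5.705,42.995): [(0, 62.5444) (12, 62.7269) (12, 78) (0, 78)]  |A|=184.3727
4. ⊥bis P1·P3 via (6.615,51.54): [(0, 62.5444) (12, 62.7269) (12, 78) (0, 78)]  |A|=184.3727
5. ⊥bis P1·P4 via (6.455,61.305): [(0, 62.5444) (12, 62.7269) (12, 78) (0, 78)]  |A|=184.3727
6. canonical 4-gon: [(0, 62.5444) (12, 62.7269) (12, 78) (0, 78)]
7. shoelace: 184.3727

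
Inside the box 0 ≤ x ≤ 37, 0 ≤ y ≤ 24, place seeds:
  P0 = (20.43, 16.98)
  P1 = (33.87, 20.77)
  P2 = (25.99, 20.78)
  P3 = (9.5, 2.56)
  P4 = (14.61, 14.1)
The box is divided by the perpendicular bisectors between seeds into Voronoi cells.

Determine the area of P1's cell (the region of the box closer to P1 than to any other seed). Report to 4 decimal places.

1. box [0,37]×[0,24]: [(0, 0) (37, 0) (37, 24) (0, 24)]
2. ⊥bis P1·P0 via (27.15,18.875): [(32.4726, 0) (37, 0) (37, 24) (25.7048, 24)]  |A|=189.871
3. ⊥bis P1·P2 via (29.93,20.775): [(29.9151, 9.0693) (32.4726, 0) (37, 0) (37, 24) (29.9341, 24)]  |A|=158.2977
4. ⊥bis P1·P3 via (21.685,11.665): [(29.9151, 9.0693) (32.4726, 0) (37, 0) (37, 24) (29.9341, 24)]  |A|=158.2977
5. ⊥bis P1·P4 via (24.24,17.435): [(29.9151, 9.0693) (32.4726, 0) (37, 0) (37, 24) (29.9341, 24)]  |A|=158.2977
6. canonical 5-gon: [(29.9151, 9.0693) (32.4726, 0) (37, 0) (37, 24) (29.9341, 24)]
7. shoelace: 158.2977

Area of P1's cell: 158.2977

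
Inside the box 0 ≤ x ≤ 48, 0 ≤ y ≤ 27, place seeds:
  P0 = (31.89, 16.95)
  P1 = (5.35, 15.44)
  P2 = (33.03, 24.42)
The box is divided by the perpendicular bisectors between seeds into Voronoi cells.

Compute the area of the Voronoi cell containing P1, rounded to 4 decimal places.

1. box [0,48]×[0,27]: [(0, 0) (48, 0) (48, 27) (0, 27)]
2. ⊥bis P1·P0 via (18.62,16.195): [(0, 0) (19.5414, 0) (18.0052, 27) (0, 27)]  |A|=506.88
3. ⊥bis P1·P2 via (19.19,19.93): [(0, 0) (19.5414, 0) (18.2411, 22.855) (16.8963, 27) (0, 27)]  |A|=504.5817
4. canonical 5-gon: [(0, 0) (19.5414, 0) (18.2411, 22.855) (16.8963, 27) (0, 27)]
5. shoelace: 504.5817

Area of P1's cell: 504.5817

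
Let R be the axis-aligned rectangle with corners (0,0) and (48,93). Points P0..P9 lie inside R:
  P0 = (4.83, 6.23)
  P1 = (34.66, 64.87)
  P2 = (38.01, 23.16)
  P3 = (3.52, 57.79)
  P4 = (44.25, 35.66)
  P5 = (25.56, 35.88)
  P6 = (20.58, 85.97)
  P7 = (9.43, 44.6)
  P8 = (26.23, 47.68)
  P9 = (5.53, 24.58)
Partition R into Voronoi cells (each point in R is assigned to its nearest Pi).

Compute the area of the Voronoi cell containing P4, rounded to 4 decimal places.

1. box [0,48]×[0,93]: [(0, 0) (48, 0) (48, 93) (0, 93)]
2. ⊥bis P4·P0 via (24.54,20.945): [(0, 53.8151) (40.177, 0) (48, 0) (48, 93) (0, 93)]  |A|=3382.935
3. ⊥bis P4·P1 via (39.455,50.265): [(9.8957, 40.5603) (40.177, 0) (48, 0) (48, 53.0704)]  |A|=1169.7573
4. ⊥bis P4·P2 via (41.13,29.41): [(15.2634, 42.3226) (48, 25.9805) (48, 53.0704)]  |A|=443.4161
5. ⊥bis P4·P3 via (23.885,46.725): [(22.8456, 44.8119) (20.1639, 39.8763) (48, 25.9805) (48, 53.0704)]  |A|=428.0425
6. ⊥bis P4·P5 via (34.905,35.77): [(35.0586, 48.8216) (34.8669, 32.5365) (48, 25.9805) (48, 53.0704)]  |A|=282.8554
7. ⊥bis P4·P6 via (32.415,60.815): [(35.0586, 48.8216) (34.8669, 32.5365) (48, 25.9805) (48, 53.0704)]  |A|=282.8554
8. ⊥bis P4·P7 via (26.84,40.13): [(35.0586, 48.8216) (34.8669, 32.5365) (48, 25.9805) (48, 53.0704)]  |A|=282.8554
9. ⊥bis P4·P8 via (35.24,41.67): [(41.3989, 50.9032) (34.9697, 41.2647) (34.8669, 32.5365) (48, 25.9805) (48, 53.0704)]  |A|=258.9917
10. ⊥bis P4·P9 via (24.89,30.12): [(41.3989, 50.9032) (34.9697, 41.2647) (34.8669, 32.5365) (48, 25.9805) (48, 53.0704)]  |A|=258.9917
11. canonical 5-gon: [(41.3989, 50.9032) (34.9697, 41.2647) (34.8669, 32.5365) (48, 25.9805) (48, 53.0704)]
12. shoelace: 258.9917

Area of P4's cell: 258.9917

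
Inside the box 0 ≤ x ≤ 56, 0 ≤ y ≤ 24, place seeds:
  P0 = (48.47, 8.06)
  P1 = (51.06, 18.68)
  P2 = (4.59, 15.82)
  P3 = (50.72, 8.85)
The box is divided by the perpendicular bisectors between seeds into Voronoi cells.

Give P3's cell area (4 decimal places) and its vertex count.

1. box [0,56]×[0,24]: [(0, 0) (56, 0) (56, 24) (0, 24)]
2. ⊥bis P3·P0 via (49.595,8.455): [(52.5636, 0) (56, 0) (56, 24) (44.137, 24)]  |A|=183.5925
3. ⊥bis P3·P1 via (50.89,13.765): [(47.6918, 13.8756) (52.5636, 0) (56, 0) (56, 13.5883)]  |A|=80.288
4. ⊥bis P3·P2 via (27.655,12.335): [(47.6918, 13.8756) (52.5636, 0) (56, 0) (56, 13.5883)]  |A|=80.288
5. canonical 4-gon: [(47.6918, 13.8756) (52.5636, 0) (56, 0) (56, 13.5883)]
6. shoelace: 80.288

Area of P3's cell: 80.2880 (4 vertices)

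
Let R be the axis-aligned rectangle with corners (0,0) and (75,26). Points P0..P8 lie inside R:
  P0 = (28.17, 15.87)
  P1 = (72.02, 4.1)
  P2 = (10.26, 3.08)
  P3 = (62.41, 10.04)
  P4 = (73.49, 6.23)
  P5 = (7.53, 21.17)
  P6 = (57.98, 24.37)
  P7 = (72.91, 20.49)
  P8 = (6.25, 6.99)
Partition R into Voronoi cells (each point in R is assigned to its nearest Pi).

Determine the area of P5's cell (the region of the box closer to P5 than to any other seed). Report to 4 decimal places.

1. box [0,75]×[0,26]: [(0, 0) (75, 0) (75, 26) (0, 26)]
2. ⊥bis P5·P0 via (17.85,18.52): [(0, 0) (13.0944, 0) (19.7707, 26) (0, 26)]  |A|=427.2465
3. ⊥bis P5·P1 via (39.775,12.635): [(0, 0) (13.0944, 0) (19.7707, 26) (0, 26)]  |A|=427.2465
4. ⊥bis P5·P2 via (8.895,12.125): [(0, 10.7826) (16.5027, 13.2731) (19.7707, 26) (0, 26)]  |A|=251.3738
5. ⊥bis P5·P3 via (34.97,15.605): [(0, 10.7826) (16.5027, 13.2731) (19.7707, 26) (0, 26)]  |A|=251.3738
6. ⊥bis P5·P4 via (40.51,13.7): [(0, 10.7826) (16.5027, 13.2731) (19.7707, 26) (0, 26)]  |A|=251.3738
7. ⊥bis P5·P6 via (32.755,22.77): [(0, 10.7826) (16.5027, 13.2731) (19.7707, 26) (0, 26)]  |A|=251.3738
8. ⊥bis P5·P7 via (40.22,20.83): [(0, 10.7826) (16.5027, 13.2731) (19.7707, 26) (0, 26)]  |A|=251.3738
9. ⊥bis P5·P8 via (6.89,14.08): [(0, 14.7019) (16.2506, 13.235) (16.5027, 13.2731) (19.7707, 26) (0, 26)]  |A|=219.5284
10. canonical 5-gon: [(0, 14.7019) (16.2506, 13.235) (16.5027, 13.2731) (19.7707, 26) (0, 26)]
11. shoelace: 219.5284

Area of P5's cell: 219.5284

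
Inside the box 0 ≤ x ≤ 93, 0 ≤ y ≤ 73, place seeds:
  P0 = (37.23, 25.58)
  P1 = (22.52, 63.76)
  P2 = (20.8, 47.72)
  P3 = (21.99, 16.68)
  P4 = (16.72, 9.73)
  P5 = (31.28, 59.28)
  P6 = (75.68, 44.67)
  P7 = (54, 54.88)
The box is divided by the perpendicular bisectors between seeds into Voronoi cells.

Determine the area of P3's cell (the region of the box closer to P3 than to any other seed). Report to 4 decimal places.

Area of P3's cell: 526.7183

1. box [0,93]×[0,73]: [(0, 0) (93, 0) (93, 73) (0, 73)]
2. ⊥bis P3·P0 via (29.61,21.13): [(0, 71.833) (0, 0) (41.9497, 0)]  |A|=1506.6856
3. ⊥bis P3·P1 via (22.255,40.22): [(18.4365, 40.263) (0, 40.4705) (0, 0) (41.9497, 0)]  |A|=1217.5783
4. ⊥bis P3·P2 via (21.395,32.2): [(23.1069, 32.2656) (0, 31.3798) (0, 0) (41.9497, 0)]  |A|=1039.3114
5. ⊥bis P3·P4 via (19.355,13.205): [(23.1069, 32.2656) (0, 31.3798) (0, 27.8814) (36.7696, 0) (41.9497, 0)]  |A|=526.7183
6. ⊥bis P3·P5 via (26.635,37.98): [(23.1069, 32.2656) (0, 31.3798) (0, 27.8814) (36.7696, 0) (41.9497, 0)]  |A|=526.7183
7. ⊥bis P3·P6 via (48.835,30.675): [(23.1069, 32.2656) (0, 31.3798) (0, 27.8814) (36.7696, 0) (41.9497, 0)]  |A|=526.7183
8. ⊥bis P3·P7 via (37.995,35.78): [(23.1069, 32.2656) (0, 31.3798) (0, 27.8814) (36.7696, 0) (41.9497, 0)]  |A|=526.7183
9. canonical 5-gon: [(23.1069, 32.2656) (0, 31.3798) (0, 27.8814) (36.7696, 0) (41.9497, 0)]
10. shoelace: 526.7183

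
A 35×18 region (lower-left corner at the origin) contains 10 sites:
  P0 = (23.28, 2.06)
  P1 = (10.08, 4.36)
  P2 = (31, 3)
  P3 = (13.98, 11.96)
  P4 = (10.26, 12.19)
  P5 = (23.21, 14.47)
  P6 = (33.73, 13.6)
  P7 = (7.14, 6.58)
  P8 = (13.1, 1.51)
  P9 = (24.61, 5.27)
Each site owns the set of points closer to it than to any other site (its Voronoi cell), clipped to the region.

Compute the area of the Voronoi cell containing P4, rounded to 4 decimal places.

1. box [0,35]×[0,18]: [(0, 0) (35, 0) (35, 18) (0, 18)]
2. ⊥bis P4·P0 via (16.77,7.125): [(0, 0) (11.2265, 0) (25.2311, 18) (0, 18)]  |A|=328.1186
3. ⊥bis P4·P1 via (10.17,8.275): [(0, 8.5088) (17.533, 8.1057) (25.2311, 18) (0, 18)]  |A|=208.0266
4. ⊥bis P4·P2 via (20.63,7.595): [(0, 8.5088) (17.533, 8.1057) (25.2311, 18) (0, 18)]  |A|=208.0266
5. ⊥bis P4·P3 via (12.12,12.075): [(0, 8.5088) (11.8826, 8.2356) (12.4863, 18) (0, 18)]  |A|=117.3508
6. ⊥bis P4·P5 via (16.735,13.33): [(0, 8.5088) (11.8826, 8.2356) (12.4863, 18) (0, 18)]  |A|=117.3508
7. ⊥bis P4·P6 via (21.995,12.895): [(0, 8.5088) (11.8826, 8.2356) (12.4863, 18) (0, 18)]  |A|=117.3508
8. ⊥bis P4·P7 via (8.7,9.385): [(0, 14.2235) (10.7185, 8.2624) (11.8826, 8.2356) (12.4863, 18) (0, 18)]  |A|=86.7241
9. ⊥bis P4·P8 via (11.68,6.85): [(0, 14.2235) (10.7185, 8.2624) (11.8826, 8.2356) (12.4863, 18) (0, 18)]  |A|=86.7241
10. ⊥bis P4·P9 via (17.435,8.73): [(0, 14.2235) (10.7185, 8.2624) (11.8826, 8.2356) (12.4863, 18) (0, 18)]  |A|=86.7241
11. canonical 5-gon: [(0, 14.2235) (10.7185, 8.2624) (11.8826, 8.2356) (12.4863, 18) (0, 18)]
12. shoelace: 86.7241

Area of P4's cell: 86.7241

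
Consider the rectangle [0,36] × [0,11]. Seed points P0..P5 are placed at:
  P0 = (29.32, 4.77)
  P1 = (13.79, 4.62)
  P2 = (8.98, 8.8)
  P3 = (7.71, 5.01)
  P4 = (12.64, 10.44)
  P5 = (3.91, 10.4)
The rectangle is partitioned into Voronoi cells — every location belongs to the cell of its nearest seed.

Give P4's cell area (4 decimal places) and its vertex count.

Area of P4's cell: 30.5476 (4 vertices)

1. box [0,36]×[0,11]: [(0, 0) (36, 0) (36, 11) (0, 11)]
2. ⊥bis P4·P0 via (20.98,7.605): [(0, 0) (18.3948, 0) (22.1341, 11) (0, 11)]  |A|=222.909
3. ⊥bis P4·P1 via (13.215,7.53): [(0, 4.9188) (21.5118, 9.1694) (22.1341, 11) (0, 11)]  |A|=85.6682
4. ⊥bis P4·P2 via (10.81,9.62): [(11.8659, 7.2634) (21.5118, 9.1694) (22.1341, 11) (10.1916, 11)]  |A|=30.5476
5. ⊥bis P4·P3 via (10.175,7.725): [(11.8659, 7.2634) (21.5118, 9.1694) (22.1341, 11) (10.1916, 11)]  |A|=30.5476
6. ⊥bis P4·P5 via (8.275,10.42): [(11.8659, 7.2634) (21.5118, 9.1694) (22.1341, 11) (10.1916, 11)]  |A|=30.5476
7. canonical 4-gon: [(11.8659, 7.2634) (21.5118, 9.1694) (22.1341, 11) (10.1916, 11)]
8. shoelace: 30.5476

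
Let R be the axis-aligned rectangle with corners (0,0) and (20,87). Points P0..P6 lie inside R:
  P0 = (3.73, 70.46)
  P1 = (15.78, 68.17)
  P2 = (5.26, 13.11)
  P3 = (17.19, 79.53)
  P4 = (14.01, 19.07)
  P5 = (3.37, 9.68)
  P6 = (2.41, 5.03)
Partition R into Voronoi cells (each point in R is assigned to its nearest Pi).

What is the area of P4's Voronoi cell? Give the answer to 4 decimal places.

1. box [0,20]×[0,87]: [(0, 0) (20, 0) (20, 87) (0, 87)]
2. ⊥bis P4·P0 via (8.87,44.765): [(0, 42.9907) (0, 0) (20, 0) (20, 46.9914)]  |A|=899.8209
3. ⊥bis P4·P1 via (14.895,43.62): [(4.9401, 43.9789) (0, 42.9907) (0, 0) (20, 0) (20, 43.436)]  |A|=873.0484
4. ⊥bis P4·P2 via (9.635,16.09): [(4.9401, 43.9789) (0, 42.9907) (0, 30.2353) (20, 0.8729) (20, 43.436)]  |A|=561.9657
5. ⊥bis P4·P3 via (15.6,49.3): [(4.9401, 43.9789) (0, 42.9907) (0, 30.2353) (20, 0.8729) (20, 43.436)]  |A|=561.9657
6. ⊥bis P4·P5 via (8.69,14.375): [(4.9401, 43.9789) (0, 42.9907) (0, 30.2353) (17.9508, 3.8814) (20, 1.5594) (20, 43.436)]  |A|=561.2623
7. ⊥bis P4·P6 via (8.21,12.05): [(4.9401, 43.9789) (0, 42.9907) (0, 30.2353) (17.7629, 4.1573) (20, 2.309) (20, 43.436)]  |A|=560.3594
8. canonical 6-gon: [(4.9401, 43.9789) (0, 42.9907) (0, 30.2353) (17.7629, 4.1573) (20, 2.309) (20, 43.436)]
9. shoelace: 560.3594

Area of P4's cell: 560.3594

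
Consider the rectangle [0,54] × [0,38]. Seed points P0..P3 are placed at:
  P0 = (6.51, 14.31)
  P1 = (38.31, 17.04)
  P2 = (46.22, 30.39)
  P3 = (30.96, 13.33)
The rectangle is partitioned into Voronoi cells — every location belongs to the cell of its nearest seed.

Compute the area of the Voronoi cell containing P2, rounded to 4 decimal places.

1. box [0,54]×[0,38]: [(0, 0) (54, 0) (54, 38) (0, 38)]
2. ⊥bis P2·P0 via (26.365,22.35): [(35.4153, 0) (54, 0) (54, 38) (20.0278, 38)]  |A|=998.5817
3. ⊥bis P2·P1 via (42.265,23.715): [(20.6187, 36.5406) (54, 16.7619) (54, 38) (20.0278, 38)]  |A|=379.2666
4. ⊥bis P2·P3 via (38.59,21.86): [(25.2366, 33.8045) (54, 16.7619) (54, 38) (20.5462, 38)]  |A|=375.6179
5. canonical 4-gon: [(25.2366, 33.8045) (54, 16.7619) (54, 38) (20.5462, 38)]
6. shoelace: 375.6179

Area of P2's cell: 375.6179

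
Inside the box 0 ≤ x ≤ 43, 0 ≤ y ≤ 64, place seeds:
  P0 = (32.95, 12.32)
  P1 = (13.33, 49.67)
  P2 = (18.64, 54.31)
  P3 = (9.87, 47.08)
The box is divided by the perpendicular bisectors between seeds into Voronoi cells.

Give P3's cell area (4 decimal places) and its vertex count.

1. box [0,43]×[0,64]: [(0, 0) (43, 0) (43, 64) (0, 64)]
2. ⊥bis P3·P0 via (21.41,29.7): [(0, 15.4842) (43, 44.0354) (43, 64) (0, 64)]  |A|=1472.3304
3. ⊥bis P3·P1 via (11.6,48.375): [(0, 63.8715) (0, 15.4842) (24.195, 31.5492)]  |A|=585.3669
4. ⊥bis P3·P2 via (14.255,50.695): [(0, 63.8715) (0, 15.4842) (24.195, 31.5492)]  |A|=585.3669
5. canonical 3-gon: [(0, 63.8715) (0, 15.4842) (24.195, 31.5492)]
6. shoelace: 585.3669

Area of P3's cell: 585.3669 (3 vertices)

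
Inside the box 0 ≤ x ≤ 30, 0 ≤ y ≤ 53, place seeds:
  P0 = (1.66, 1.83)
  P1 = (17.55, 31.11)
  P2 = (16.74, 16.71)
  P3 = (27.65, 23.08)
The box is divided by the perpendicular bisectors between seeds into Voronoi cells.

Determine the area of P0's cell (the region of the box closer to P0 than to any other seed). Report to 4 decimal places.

1. box [0,30]×[0,53]: [(0, 0) (30, 0) (30, 53) (0, 53)]
2. ⊥bis P0·P1 via (9.605,16.47): [(0, 21.6825) (0, 0) (30, 0) (30, 5.4018)]  |A|=406.2654
3. ⊥bis P0·P2 via (9.2,9.27): [(0, 18.5937) (0, 0) (18.3471, 0)]  |A|=170.5694
4. ⊥bis P0·P3 via (14.655,12.455): [(0, 18.5937) (0, 0) (18.3471, 0)]  |A|=170.5694
5. canonical 3-gon: [(0, 18.5937) (0, 0) (18.3471, 0)]
6. shoelace: 170.5694

Area of P0's cell: 170.5694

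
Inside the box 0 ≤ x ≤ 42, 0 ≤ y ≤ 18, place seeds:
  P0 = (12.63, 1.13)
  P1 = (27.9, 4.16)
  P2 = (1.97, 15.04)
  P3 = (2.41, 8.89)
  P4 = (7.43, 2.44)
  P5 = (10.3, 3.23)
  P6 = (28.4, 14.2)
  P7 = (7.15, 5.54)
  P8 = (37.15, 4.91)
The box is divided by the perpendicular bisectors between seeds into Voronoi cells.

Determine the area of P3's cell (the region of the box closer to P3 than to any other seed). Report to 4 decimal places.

1. box [0,42]×[0,18]: [(0, 0) (42, 0) (42, 18) (0, 18)]
2. ⊥bis P3·P0 via (7.52,5.01): [(0, 0) (3.7159, 0) (17.3832, 18) (0, 18)]  |A|=189.8926
3. ⊥bis P3·P1 via (15.155,6.525): [(0, 0) (3.7159, 0) (17.2523, 17.8276) (17.2843, 18) (0, 18)]  |A|=189.8841
4. ⊥bis P3·P2 via (2.19,11.965): [(0, 11.8083) (0, 0) (3.7159, 0) (13.4104, 12.7678)]  |A|=102.8994
5. ⊥bis P3·P4 via (4.92,5.665): [(0, 11.8083) (0, 1.8358) (12.4921, 11.5583) (13.4104, 12.7678)]  |A|=69.9579
6. ⊥bis P3·P5 via (6.355,6.06): [(11.0455, 12.5986) (0, 11.8083) (0, 1.8358) (7.5274, 7.6943)]  |A|=63.2285
7. ⊥bis P3·P6 via (15.405,11.545): [(11.0455, 12.5986) (0, 11.8083) (0, 1.8358) (7.5274, 7.6943)]  |A|=63.2285
8. ⊥bis P3·P7 via (4.78,7.215): [(8.4538, 12.4131) (0, 11.8083) (0, 1.8358) (2.1742, 3.5279)]  |A|=46.4988
9. ⊥bis P3·P8 via (19.78,6.9): [(8.4538, 12.4131) (0, 11.8083) (0, 1.8358) (2.1742, 3.5279)]  |A|=46.4988
10. canonical 4-gon: [(8.4538, 12.4131) (0, 11.8083) (0, 1.8358) (2.1742, 3.5279)]
11. shoelace: 46.4988

Area of P3's cell: 46.4988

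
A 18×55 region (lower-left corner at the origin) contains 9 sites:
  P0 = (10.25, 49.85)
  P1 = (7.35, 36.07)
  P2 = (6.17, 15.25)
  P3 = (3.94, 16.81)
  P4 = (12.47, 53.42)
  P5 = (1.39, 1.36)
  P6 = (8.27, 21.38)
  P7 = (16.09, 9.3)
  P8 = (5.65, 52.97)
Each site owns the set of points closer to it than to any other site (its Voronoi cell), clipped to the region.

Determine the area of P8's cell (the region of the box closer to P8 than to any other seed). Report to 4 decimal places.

1. box [0,18]×[0,55]: [(0, 0) (18, 0) (18, 55) (0, 55)]
2. ⊥bis P8·P0 via (7.95,51.41): [(0, 39.6888) (10.385, 55) (0, 55)]  |A|=79.5028
3. ⊥bis P8·P1 via (6.5,44.52): [(0, 43.8662) (3.0408, 44.172) (10.385, 55) (0, 55)]  |A|=73.1517
4. ⊥bis P8·P2 via (5.91,34.11): [(0, 43.8662) (3.0408, 44.172) (10.385, 55) (0, 55)]  |A|=73.1517
5. ⊥bis P8·P3 via (4.795,34.89): [(0, 43.8662) (3.0408, 44.172) (10.385, 55) (0, 55)]  |A|=73.1517
6. ⊥bis P8·P4 via (9.06,53.195): [(0, 43.8662) (3.0408, 44.172) (9.0689, 53.0597) (8.9409, 55) (0, 55)]  |A|=71.7508
7. ⊥bis P8·P5 via (3.52,27.165): [(0, 43.8662) (3.0408, 44.172) (9.0689, 53.0597) (8.9409, 55) (0, 55)]  |A|=71.7508
8. ⊥bis P8·P6 via (6.96,37.175): [(0, 43.8662) (3.0408, 44.172) (9.0689, 53.0597) (8.9409, 55) (0, 55)]  |A|=71.7508
9. ⊥bis P8·P7 via (10.87,31.135): [(0, 43.8662) (3.0408, 44.172) (9.0689, 53.0597) (8.9409, 55) (0, 55)]  |A|=71.7508
10. canonical 5-gon: [(0, 43.8662) (3.0408, 44.172) (9.0689, 53.0597) (8.9409, 55) (0, 55)]
11. shoelace: 71.7508

Area of P8's cell: 71.7508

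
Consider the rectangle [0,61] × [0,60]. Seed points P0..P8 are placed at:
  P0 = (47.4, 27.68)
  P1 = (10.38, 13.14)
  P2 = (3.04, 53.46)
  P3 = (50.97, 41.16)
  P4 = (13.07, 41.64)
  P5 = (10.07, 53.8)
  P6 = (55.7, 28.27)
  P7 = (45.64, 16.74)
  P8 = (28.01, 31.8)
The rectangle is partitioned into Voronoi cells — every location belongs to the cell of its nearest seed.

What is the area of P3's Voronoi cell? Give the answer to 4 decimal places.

Area of P3's cell: 624.1316

1. box [0,61]×[0,60]: [(0, 0) (61, 0) (61, 60) (0, 60)]
2. ⊥bis P3·P0 via (49.185,34.42): [(0, 47.446) (61, 31.291) (61, 60) (0, 60)]  |A|=1258.523
3. ⊥bis P3·P1 via (30.675,27.15): [(20.3925, 42.0453) (61, 31.291) (61, 60) (7.9981, 60)]  |A|=1058.7179
4. ⊥bis P3·P2 via (27.005,47.31): [(25.3191, 40.7406) (61, 31.291) (61, 60) (30.2616, 60)]  |A|=808.1845
5. ⊥bis P3·P4 via (32.02,41.4): [(31.9893, 38.9741) (61, 31.291) (61, 60) (32.2556, 60)]  |A|=718.6245
6. ⊥bis P3·P5 via (30.52,47.48): [(32.1644, 52.8009) (31.9893, 38.9741) (61, 31.291) (61, 60) (34.3893, 60)]  |A|=710.9441
7. ⊥bis P3·P6 via (53.335,34.715): [(32.1644, 52.8009) (31.9893, 38.9741) (51.1284, 33.9053) (61, 37.5277) (61, 60) (34.3893, 60)]  |A|=680.161
8. ⊥bis P3·P7 via (48.305,28.95): [(32.1644, 52.8009) (31.9893, 38.9741) (51.1284, 33.9053) (61, 37.5277) (61, 60) (34.3893, 60)]  |A|=680.161
9. ⊥bis P3·P8 via (39.49,36.48): [(32.4542, 53.7387) (39.258, 37.049) (51.1284, 33.9053) (61, 37.5277) (61, 60) (34.3893, 60)]  |A|=624.1316
10. canonical 6-gon: [(32.4542, 53.7387) (39.258, 37.049) (51.1284, 33.9053) (61, 37.5277) (61, 60) (34.3893, 60)]
11. shoelace: 624.1316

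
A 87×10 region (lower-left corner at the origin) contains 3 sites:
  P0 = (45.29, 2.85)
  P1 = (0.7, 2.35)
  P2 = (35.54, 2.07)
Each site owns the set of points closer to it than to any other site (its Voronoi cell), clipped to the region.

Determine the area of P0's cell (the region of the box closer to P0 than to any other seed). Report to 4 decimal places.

1. box [0,87]×[0,10]: [(0, 0) (87, 0) (87, 10) (0, 10)]
2. ⊥bis P0·P1 via (22.995,2.6): [(23.0242, 0) (87, 0) (87, 10) (22.912, 10)]  |A|=640.3191
3. ⊥bis P0·P2 via (40.415,2.46): [(40.6118, 0) (87, 0) (87, 10) (39.8118, 10)]  |A|=467.882
4. canonical 4-gon: [(40.6118, 0) (87, 0) (87, 10) (39.8118, 10)]
5. shoelace: 467.882

Area of P0's cell: 467.8820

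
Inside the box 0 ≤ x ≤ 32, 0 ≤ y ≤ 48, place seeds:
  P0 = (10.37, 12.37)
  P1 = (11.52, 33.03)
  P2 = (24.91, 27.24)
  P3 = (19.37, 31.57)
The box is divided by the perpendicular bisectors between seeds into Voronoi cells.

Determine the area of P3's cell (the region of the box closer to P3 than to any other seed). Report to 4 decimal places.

1. box [0,32]×[0,48]: [(0, 0) (32, 0) (32, 48) (0, 48)]
2. ⊥bis P3·P0 via (14.87,21.97): [(0, 28.9403) (32, 13.9403) (32, 48) (0, 48)]  |A|=849.91
3. ⊥bis P3·P1 via (15.445,32.3): [(13.6317, 22.5504) (32, 13.9403) (32, 48) (18.365, 48)]  |A|=486.3115
4. ⊥bis P3·P2 via (22.14,29.405): [(13.6317, 22.5504) (15.9377, 21.4695) (32, 42.0203) (32, 48) (18.365, 48)]  |A|=260.7968
5. canonical 5-gon: [(13.6317, 22.5504) (15.9377, 21.4695) (32, 42.0203) (32, 48) (18.365, 48)]
6. shoelace: 260.7968

Area of P3's cell: 260.7968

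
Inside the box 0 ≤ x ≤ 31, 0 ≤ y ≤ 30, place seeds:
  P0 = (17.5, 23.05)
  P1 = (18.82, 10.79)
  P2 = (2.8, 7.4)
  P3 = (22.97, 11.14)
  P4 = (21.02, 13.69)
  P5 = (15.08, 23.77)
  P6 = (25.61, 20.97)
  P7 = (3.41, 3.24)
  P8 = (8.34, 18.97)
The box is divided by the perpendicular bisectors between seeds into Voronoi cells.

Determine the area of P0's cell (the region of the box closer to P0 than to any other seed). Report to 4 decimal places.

1. box [0,31]×[0,30]: [(0, 0) (31, 0) (31, 30) (0, 30)]
2. ⊥bis P0·P1 via (18.16,16.92): [(0, 14.9648) (31, 18.3024) (31, 30) (0, 30)]  |A|=414.3582
3. ⊥bis P0·P2 via (10.15,15.225): [(0, 24.7589) (9.3548, 15.972) (31, 18.3024) (31, 30) (0, 30)]  |A|=368.5475
4. ⊥bis P0·P3 via (20.235,17.095): [(0, 24.7589) (9.3548, 15.972) (20.3727, 17.1582) (31, 22.0391) (31, 30) (0, 30)]  |A|=348.692
5. ⊥bis P0·P4 via (19.26,18.37): [(0, 24.7589) (9.3548, 15.972) (14.2989, 16.5043) (31, 22.785) (31, 30) (0, 30)]  |A|=331.1153
6. ⊥bis P0·P5 via (16.29,23.41): [(14.2333, 16.4972) (14.2989, 16.5043) (31, 22.785) (31, 30) (18.2507, 30)]  |A|=146.7082
7. ⊥bis P0·P6 via (21.555,22.01): [(14.2333, 16.4972) (14.2989, 16.5043) (20.7668, 18.9366) (23.6042, 30) (18.2507, 30)]  |A|=68.881
8. ⊥bis P0·P7 via (10.455,13.145): [(14.2333, 16.4972) (14.2989, 16.5043) (20.7668, 18.9366) (23.6042, 30) (18.2507, 30)]  |A|=68.881
9. ⊥bis P0·P8 via (12.92,21.01): [(14.5123, 17.4351) (14.8368, 16.7066) (20.7668, 18.9366) (23.6042, 30) (18.2507, 30)]  |A|=68.6225
10. canonical 5-gon: [(14.5123, 17.4351) (14.8368, 16.7066) (20.7668, 18.9366) (23.6042, 30) (18.2507, 30)]
11. shoelace: 68.6225

Area of P0's cell: 68.6225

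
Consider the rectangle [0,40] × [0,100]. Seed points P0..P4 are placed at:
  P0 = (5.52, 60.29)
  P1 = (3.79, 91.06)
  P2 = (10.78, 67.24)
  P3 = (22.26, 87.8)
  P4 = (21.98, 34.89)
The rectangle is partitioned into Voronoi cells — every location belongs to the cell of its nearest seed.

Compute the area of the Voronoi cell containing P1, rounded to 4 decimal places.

Area of P1's cell: 277.5072

1. box [0,40]×[0,100]: [(0, 0) (40, 0) (40, 100) (0, 100)]
2. ⊥bis P1·P0 via (4.655,75.675): [(0, 75.4133) (40, 77.6622) (40, 100) (0, 100)]  |A|=938.49
3. ⊥bis P1·P2 via (7.285,79.15): [(0, 77.0122) (40, 88.7502) (40, 100) (0, 100)]  |A|=684.7509
4. ⊥bis P1·P3 via (13.025,89.43): [(0, 77.0122) (11.425, 80.3649) (14.8906, 100) (0, 100)]  |A|=277.5072
5. ⊥bis P1·P4 via (12.885,62.975): [(0, 77.0122) (11.425, 80.3649) (14.8906, 100) (0, 100)]  |A|=277.5072
6. canonical 4-gon: [(0, 77.0122) (11.425, 80.3649) (14.8906, 100) (0, 100)]
7. shoelace: 277.5072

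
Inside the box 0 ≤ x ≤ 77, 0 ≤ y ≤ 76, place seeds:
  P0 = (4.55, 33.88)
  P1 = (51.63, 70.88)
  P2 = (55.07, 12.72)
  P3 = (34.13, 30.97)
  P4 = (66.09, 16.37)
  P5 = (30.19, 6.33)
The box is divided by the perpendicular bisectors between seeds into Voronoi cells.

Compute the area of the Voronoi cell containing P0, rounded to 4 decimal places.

Area of P0's cell: 1194.6382

1. box [0,77]×[0,76]: [(0, 0) (77, 0) (77, 76) (0, 76)]
2. ⊥bis P0·P1 via (28.09,52.38): [(0, 0) (69.2553, 0) (9.5271, 76) (0, 76)]  |A|=2993.7304
3. ⊥bis P0·P2 via (29.81,23.3): [(0, 0) (20.0509, 0) (37.1575, 40.8423) (9.5271, 76) (0, 76)]  |A|=1988.9227
4. ⊥bis P0·P3 via (19.34,32.425): [(0, 0) (16.1501, 0) (22.0582, 60.0551) (9.5271, 76) (0, 76)]  |A|=1399.1135
5. ⊥bis P0·P4 via (35.32,25.125): [(0, 0) (16.1501, 0) (22.0582, 60.0551) (9.5271, 76) (0, 76)]  |A|=1399.1135
6. ⊥bis P0·P5 via (17.37,20.105): [(0, 3.9392) (18.2044, 20.8815) (22.0582, 60.0551) (9.5271, 76) (0, 76)]  |A|=1194.6382
7. canonical 5-gon: [(0, 3.9392) (18.2044, 20.8815) (22.0582, 60.0551) (9.5271, 76) (0, 76)]
8. shoelace: 1194.6382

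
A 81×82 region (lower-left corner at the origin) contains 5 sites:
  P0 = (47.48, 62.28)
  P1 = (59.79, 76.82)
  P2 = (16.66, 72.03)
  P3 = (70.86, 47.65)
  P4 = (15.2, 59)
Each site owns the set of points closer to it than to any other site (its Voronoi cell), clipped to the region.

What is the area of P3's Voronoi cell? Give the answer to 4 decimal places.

Area of P3's cell: 2268.7109

1. box [0,81]×[0,82]: [(0, 0) (81, 0) (81, 82) (0, 82)]
2. ⊥bis P3·P0 via (59.17,54.965): [(24.7757, 0) (81, 0) (81, 82) (76.0871, 82)]  |A|=2506.6234
3. ⊥bis P3·P1 via (65.325,62.235): [(63.2191, 61.4358) (24.7757, 0) (81, 0) (81, 68.1837)]  |A|=2333.2751
4. ⊥bis P3·P2 via (43.76,59.84): [(63.2191, 61.4358) (24.7757, 0) (81, 0) (81, 68.1837)]  |A|=2333.2751
5. ⊥bis P3·P4 via (43.03,53.325): [(63.2191, 61.4358) (35.7239, 17.4961) (32.1561, 0) (81, 0) (81, 68.1837)]  |A|=2268.7109
6. canonical 5-gon: [(63.2191, 61.4358) (35.7239, 17.4961) (32.1561, 0) (81, 0) (81, 68.1837)]
7. shoelace: 2268.7109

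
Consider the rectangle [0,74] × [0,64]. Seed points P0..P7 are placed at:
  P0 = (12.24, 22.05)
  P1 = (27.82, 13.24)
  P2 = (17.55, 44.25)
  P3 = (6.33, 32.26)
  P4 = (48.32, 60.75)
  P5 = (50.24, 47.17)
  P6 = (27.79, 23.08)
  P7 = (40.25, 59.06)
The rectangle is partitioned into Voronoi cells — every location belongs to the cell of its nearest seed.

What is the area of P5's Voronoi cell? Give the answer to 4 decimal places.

1. box [0,74]×[0,64]: [(0, 0) (74, 0) (74, 64) (0, 64)]
2. ⊥bis P5·P0 via (31.24,34.61): [(54.119, 0) (74, 0) (74, 64) (11.8117, 64)]  |A|=2626.2178
3. ⊥bis P5·P1 via (39.03,30.205): [(30.3686, 35.9282) (74, 7.0978) (74, 64) (11.8117, 64)]  |A|=2114.2304
4. ⊥bis P5·P2 via (33.895,45.71): [(35.0447, 32.8383) (74, 7.0978) (74, 64) (32.2613, 64)]  |A|=1758.6439
5. ⊥bis P5·P3 via (28.285,39.715): [(35.0447, 32.8383) (74, 7.0978) (74, 64) (32.2613, 64)]  |A|=1758.6439
6. ⊥bis P5·P4 via (49.28,53.96): [(33.3591, 51.709) (35.0447, 32.8383) (74, 7.0978) (74, 57.455)]  |A|=1369.1426
7. ⊥bis P5·P6 via (39.015,35.125): [(33.3591, 51.709) (34.4614, 39.3686) (57.1234, 18.2494) (74, 7.0978) (74, 57.455)]  |A|=1301.3083
8. ⊥bis P5·P7 via (45.245,53.115): [(45.6378, 53.4451) (34.0721, 43.7275) (34.4614, 39.3686) (57.1234, 18.2494) (74, 7.0978) (74, 57.455)]  |A|=1251.688
9. canonical 6-gon: [(45.6378, 53.4451) (34.0721, 43.7275) (34.4614, 39.3686) (57.1234, 18.2494) (74, 7.0978) (74, 57.455)]
10. shoelace: 1251.688

Area of P5's cell: 1251.6880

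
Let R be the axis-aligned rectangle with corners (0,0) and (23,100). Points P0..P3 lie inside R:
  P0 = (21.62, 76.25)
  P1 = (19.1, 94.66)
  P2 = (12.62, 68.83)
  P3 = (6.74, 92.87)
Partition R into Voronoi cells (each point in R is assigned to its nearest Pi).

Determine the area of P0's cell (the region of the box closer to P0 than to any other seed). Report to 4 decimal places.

1. box [0,23]×[0,100]: [(0, 0) (23, 0) (23, 100) (0, 100)]
2. ⊥bis P0·P1 via (20.36,85.455): [(0, 82.6681) (0, 0) (23, 0) (23, 85.8164)]  |A|=1937.5712
3. ⊥bis P0·P2 via (17.12,72.54): [(7.8806, 83.7468) (23, 65.4079) (23, 85.8164)]  |A|=154.2815
4. ⊥bis P0·P3 via (14.18,84.56): [(14.2447, 84.6179) (10.17, 80.9699) (23, 65.4079) (23, 85.8164)]  |A|=144.448
5. canonical 4-gon: [(14.2447, 84.6179) (10.17, 80.9699) (23, 65.4079) (23, 85.8164)]
6. shoelace: 144.448

Area of P0's cell: 144.4480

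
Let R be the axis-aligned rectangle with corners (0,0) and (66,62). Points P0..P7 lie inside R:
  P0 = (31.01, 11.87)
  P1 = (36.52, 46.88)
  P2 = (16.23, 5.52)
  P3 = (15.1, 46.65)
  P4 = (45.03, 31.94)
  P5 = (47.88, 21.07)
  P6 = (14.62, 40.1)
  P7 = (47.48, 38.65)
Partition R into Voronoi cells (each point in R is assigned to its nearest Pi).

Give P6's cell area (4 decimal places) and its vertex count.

1. box [0,66]×[0,62]: [(0, 0) (66, 0) (66, 62) (0, 62)]
2. ⊥bis P6·P0 via (22.815,25.985): [(0, 12.7389) (66, 51.0577) (66, 62) (0, 62)]  |A|=1986.7129
3. ⊥bis P6·P1 via (25.57,43.49): [(0, 12.7389) (29.7439, 30.0079) (19.8395, 62) (0, 62)]  |A|=1049.9637
4. ⊥bis P6·P2 via (15.425,22.81): [(0, 22.0918) (17.5139, 22.9073) (29.7439, 30.0079) (19.8395, 62) (0, 62)]  |A|=968.0603
5. ⊥bis P6·P3 via (14.86,43.375): [(0, 44.464) (0, 22.0918) (17.5139, 22.9073) (29.7439, 30.0079) (25.8551, 42.5693)]  |A|=548.6147
6. ⊥bis P6·P4 via (29.825,36.02): [(0, 44.464) (0, 22.0918) (17.5139, 22.9073) (27.929, 28.9541) (28.9231, 32.659) (25.8551, 42.5693)]  |A|=545.7764
7. ⊥bis P6·P5 via (31.25,30.585): [(0, 44.464) (0, 22.0918) (17.5139, 22.9073) (27.929, 28.9541) (28.9231, 32.659) (25.8551, 42.5693)]  |A|=545.7764
8. ⊥bis P6·P7 via (31.05,39.375): [(0, 44.464) (0, 22.0918) (17.5139, 22.9073) (27.929, 28.9541) (28.9231, 32.659) (25.8551, 42.5693)]  |A|=545.7764
9. canonical 6-gon: [(0, 44.464) (0, 22.0918) (17.5139, 22.9073) (27.929, 28.9541) (28.9231, 32.659) (25.8551, 42.5693)]
10. shoelace: 545.7764

Area of P6's cell: 545.7764 (6 vertices)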